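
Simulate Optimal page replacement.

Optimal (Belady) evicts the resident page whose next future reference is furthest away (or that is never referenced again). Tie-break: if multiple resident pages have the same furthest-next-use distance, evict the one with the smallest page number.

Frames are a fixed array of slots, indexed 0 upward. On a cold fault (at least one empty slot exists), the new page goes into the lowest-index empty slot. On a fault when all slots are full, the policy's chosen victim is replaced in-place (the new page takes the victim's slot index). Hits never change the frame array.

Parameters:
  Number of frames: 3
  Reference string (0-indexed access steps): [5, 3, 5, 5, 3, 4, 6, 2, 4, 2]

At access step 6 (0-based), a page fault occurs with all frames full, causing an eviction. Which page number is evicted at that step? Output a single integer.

Answer: 3

Derivation:
Step 0: ref 5 -> FAULT, frames=[5,-,-]
Step 1: ref 3 -> FAULT, frames=[5,3,-]
Step 2: ref 5 -> HIT, frames=[5,3,-]
Step 3: ref 5 -> HIT, frames=[5,3,-]
Step 4: ref 3 -> HIT, frames=[5,3,-]
Step 5: ref 4 -> FAULT, frames=[5,3,4]
Step 6: ref 6 -> FAULT, evict 3, frames=[5,6,4]
At step 6: evicted page 3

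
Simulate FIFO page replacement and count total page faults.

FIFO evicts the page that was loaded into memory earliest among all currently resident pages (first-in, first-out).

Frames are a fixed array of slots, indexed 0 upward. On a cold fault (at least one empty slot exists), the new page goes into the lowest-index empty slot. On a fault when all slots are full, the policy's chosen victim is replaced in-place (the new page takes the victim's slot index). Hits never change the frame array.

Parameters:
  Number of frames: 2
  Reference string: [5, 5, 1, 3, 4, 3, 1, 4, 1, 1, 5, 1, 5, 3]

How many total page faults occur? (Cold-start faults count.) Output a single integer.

Step 0: ref 5 → FAULT, frames=[5,-]
Step 1: ref 5 → HIT, frames=[5,-]
Step 2: ref 1 → FAULT, frames=[5,1]
Step 3: ref 3 → FAULT (evict 5), frames=[3,1]
Step 4: ref 4 → FAULT (evict 1), frames=[3,4]
Step 5: ref 3 → HIT, frames=[3,4]
Step 6: ref 1 → FAULT (evict 3), frames=[1,4]
Step 7: ref 4 → HIT, frames=[1,4]
Step 8: ref 1 → HIT, frames=[1,4]
Step 9: ref 1 → HIT, frames=[1,4]
Step 10: ref 5 → FAULT (evict 4), frames=[1,5]
Step 11: ref 1 → HIT, frames=[1,5]
Step 12: ref 5 → HIT, frames=[1,5]
Step 13: ref 3 → FAULT (evict 1), frames=[3,5]
Total faults: 7

Answer: 7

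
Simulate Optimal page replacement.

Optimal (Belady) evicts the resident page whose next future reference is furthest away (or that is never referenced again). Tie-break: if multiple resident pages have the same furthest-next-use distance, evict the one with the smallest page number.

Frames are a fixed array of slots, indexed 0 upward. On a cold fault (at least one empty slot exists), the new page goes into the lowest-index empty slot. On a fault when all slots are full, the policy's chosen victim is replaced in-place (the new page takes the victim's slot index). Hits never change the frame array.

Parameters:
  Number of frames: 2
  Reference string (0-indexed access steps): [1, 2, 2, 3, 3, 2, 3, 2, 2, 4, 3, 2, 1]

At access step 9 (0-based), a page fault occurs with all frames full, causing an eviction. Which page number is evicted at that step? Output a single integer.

Answer: 2

Derivation:
Step 0: ref 1 -> FAULT, frames=[1,-]
Step 1: ref 2 -> FAULT, frames=[1,2]
Step 2: ref 2 -> HIT, frames=[1,2]
Step 3: ref 3 -> FAULT, evict 1, frames=[3,2]
Step 4: ref 3 -> HIT, frames=[3,2]
Step 5: ref 2 -> HIT, frames=[3,2]
Step 6: ref 3 -> HIT, frames=[3,2]
Step 7: ref 2 -> HIT, frames=[3,2]
Step 8: ref 2 -> HIT, frames=[3,2]
Step 9: ref 4 -> FAULT, evict 2, frames=[3,4]
At step 9: evicted page 2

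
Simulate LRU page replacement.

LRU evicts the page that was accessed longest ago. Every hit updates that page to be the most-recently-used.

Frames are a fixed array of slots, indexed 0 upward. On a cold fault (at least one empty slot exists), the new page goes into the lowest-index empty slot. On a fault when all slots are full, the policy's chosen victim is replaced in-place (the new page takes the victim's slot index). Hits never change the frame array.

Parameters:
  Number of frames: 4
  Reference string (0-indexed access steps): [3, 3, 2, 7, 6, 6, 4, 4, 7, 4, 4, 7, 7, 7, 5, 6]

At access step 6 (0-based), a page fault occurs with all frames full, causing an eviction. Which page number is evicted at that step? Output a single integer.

Step 0: ref 3 -> FAULT, frames=[3,-,-,-]
Step 1: ref 3 -> HIT, frames=[3,-,-,-]
Step 2: ref 2 -> FAULT, frames=[3,2,-,-]
Step 3: ref 7 -> FAULT, frames=[3,2,7,-]
Step 4: ref 6 -> FAULT, frames=[3,2,7,6]
Step 5: ref 6 -> HIT, frames=[3,2,7,6]
Step 6: ref 4 -> FAULT, evict 3, frames=[4,2,7,6]
At step 6: evicted page 3

Answer: 3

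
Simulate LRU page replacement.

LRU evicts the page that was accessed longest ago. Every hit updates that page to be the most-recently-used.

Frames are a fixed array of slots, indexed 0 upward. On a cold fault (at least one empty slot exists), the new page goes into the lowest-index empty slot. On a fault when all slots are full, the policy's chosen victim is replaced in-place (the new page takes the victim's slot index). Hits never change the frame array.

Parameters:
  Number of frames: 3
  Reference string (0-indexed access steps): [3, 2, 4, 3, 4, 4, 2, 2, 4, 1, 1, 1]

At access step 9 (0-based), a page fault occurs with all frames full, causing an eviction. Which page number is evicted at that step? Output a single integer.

Step 0: ref 3 -> FAULT, frames=[3,-,-]
Step 1: ref 2 -> FAULT, frames=[3,2,-]
Step 2: ref 4 -> FAULT, frames=[3,2,4]
Step 3: ref 3 -> HIT, frames=[3,2,4]
Step 4: ref 4 -> HIT, frames=[3,2,4]
Step 5: ref 4 -> HIT, frames=[3,2,4]
Step 6: ref 2 -> HIT, frames=[3,2,4]
Step 7: ref 2 -> HIT, frames=[3,2,4]
Step 8: ref 4 -> HIT, frames=[3,2,4]
Step 9: ref 1 -> FAULT, evict 3, frames=[1,2,4]
At step 9: evicted page 3

Answer: 3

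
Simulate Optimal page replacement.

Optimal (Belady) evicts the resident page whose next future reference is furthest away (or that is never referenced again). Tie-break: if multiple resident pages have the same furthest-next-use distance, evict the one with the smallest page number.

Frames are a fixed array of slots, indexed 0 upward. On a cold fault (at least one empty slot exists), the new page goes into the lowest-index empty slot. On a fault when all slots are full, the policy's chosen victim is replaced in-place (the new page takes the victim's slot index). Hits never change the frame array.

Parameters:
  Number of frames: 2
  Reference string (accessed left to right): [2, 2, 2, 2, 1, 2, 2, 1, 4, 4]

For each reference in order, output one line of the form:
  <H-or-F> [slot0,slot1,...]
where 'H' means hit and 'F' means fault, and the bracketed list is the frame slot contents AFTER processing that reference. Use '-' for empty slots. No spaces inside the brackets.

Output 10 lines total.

F [2,-]
H [2,-]
H [2,-]
H [2,-]
F [2,1]
H [2,1]
H [2,1]
H [2,1]
F [2,4]
H [2,4]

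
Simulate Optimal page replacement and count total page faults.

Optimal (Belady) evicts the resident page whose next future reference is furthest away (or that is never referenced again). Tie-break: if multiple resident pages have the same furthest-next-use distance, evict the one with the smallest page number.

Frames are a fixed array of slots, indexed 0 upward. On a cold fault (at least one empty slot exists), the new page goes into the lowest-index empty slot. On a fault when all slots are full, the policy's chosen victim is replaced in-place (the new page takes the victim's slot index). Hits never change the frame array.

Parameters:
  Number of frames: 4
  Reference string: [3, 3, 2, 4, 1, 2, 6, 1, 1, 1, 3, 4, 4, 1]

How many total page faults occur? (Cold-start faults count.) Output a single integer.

Answer: 5

Derivation:
Step 0: ref 3 → FAULT, frames=[3,-,-,-]
Step 1: ref 3 → HIT, frames=[3,-,-,-]
Step 2: ref 2 → FAULT, frames=[3,2,-,-]
Step 3: ref 4 → FAULT, frames=[3,2,4,-]
Step 4: ref 1 → FAULT, frames=[3,2,4,1]
Step 5: ref 2 → HIT, frames=[3,2,4,1]
Step 6: ref 6 → FAULT (evict 2), frames=[3,6,4,1]
Step 7: ref 1 → HIT, frames=[3,6,4,1]
Step 8: ref 1 → HIT, frames=[3,6,4,1]
Step 9: ref 1 → HIT, frames=[3,6,4,1]
Step 10: ref 3 → HIT, frames=[3,6,4,1]
Step 11: ref 4 → HIT, frames=[3,6,4,1]
Step 12: ref 4 → HIT, frames=[3,6,4,1]
Step 13: ref 1 → HIT, frames=[3,6,4,1]
Total faults: 5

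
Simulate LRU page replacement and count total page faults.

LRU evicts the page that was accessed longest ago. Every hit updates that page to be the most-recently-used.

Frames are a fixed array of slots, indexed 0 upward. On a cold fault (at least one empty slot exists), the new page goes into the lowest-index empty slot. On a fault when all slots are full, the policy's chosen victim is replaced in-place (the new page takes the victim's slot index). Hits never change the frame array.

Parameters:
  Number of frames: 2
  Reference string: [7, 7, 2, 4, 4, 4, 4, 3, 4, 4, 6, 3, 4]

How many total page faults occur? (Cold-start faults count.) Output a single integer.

Answer: 7

Derivation:
Step 0: ref 7 → FAULT, frames=[7,-]
Step 1: ref 7 → HIT, frames=[7,-]
Step 2: ref 2 → FAULT, frames=[7,2]
Step 3: ref 4 → FAULT (evict 7), frames=[4,2]
Step 4: ref 4 → HIT, frames=[4,2]
Step 5: ref 4 → HIT, frames=[4,2]
Step 6: ref 4 → HIT, frames=[4,2]
Step 7: ref 3 → FAULT (evict 2), frames=[4,3]
Step 8: ref 4 → HIT, frames=[4,3]
Step 9: ref 4 → HIT, frames=[4,3]
Step 10: ref 6 → FAULT (evict 3), frames=[4,6]
Step 11: ref 3 → FAULT (evict 4), frames=[3,6]
Step 12: ref 4 → FAULT (evict 6), frames=[3,4]
Total faults: 7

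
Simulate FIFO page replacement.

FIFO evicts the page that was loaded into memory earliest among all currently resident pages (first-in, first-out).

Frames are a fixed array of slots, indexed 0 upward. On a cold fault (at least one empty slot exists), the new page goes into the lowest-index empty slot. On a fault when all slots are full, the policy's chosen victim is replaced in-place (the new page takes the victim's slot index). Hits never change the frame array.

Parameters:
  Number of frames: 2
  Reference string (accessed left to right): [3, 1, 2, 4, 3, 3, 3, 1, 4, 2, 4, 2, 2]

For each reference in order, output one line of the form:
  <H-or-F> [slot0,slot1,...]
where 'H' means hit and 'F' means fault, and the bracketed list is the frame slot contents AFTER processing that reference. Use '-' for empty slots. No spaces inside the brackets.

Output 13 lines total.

F [3,-]
F [3,1]
F [2,1]
F [2,4]
F [3,4]
H [3,4]
H [3,4]
F [3,1]
F [4,1]
F [4,2]
H [4,2]
H [4,2]
H [4,2]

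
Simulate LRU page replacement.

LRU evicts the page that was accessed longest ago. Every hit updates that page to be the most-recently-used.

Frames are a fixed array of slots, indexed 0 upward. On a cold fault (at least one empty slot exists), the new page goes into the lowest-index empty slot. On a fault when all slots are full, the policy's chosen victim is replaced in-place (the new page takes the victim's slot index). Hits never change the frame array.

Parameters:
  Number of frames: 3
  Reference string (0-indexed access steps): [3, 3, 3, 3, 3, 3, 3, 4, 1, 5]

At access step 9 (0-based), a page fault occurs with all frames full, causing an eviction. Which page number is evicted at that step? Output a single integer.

Answer: 3

Derivation:
Step 0: ref 3 -> FAULT, frames=[3,-,-]
Step 1: ref 3 -> HIT, frames=[3,-,-]
Step 2: ref 3 -> HIT, frames=[3,-,-]
Step 3: ref 3 -> HIT, frames=[3,-,-]
Step 4: ref 3 -> HIT, frames=[3,-,-]
Step 5: ref 3 -> HIT, frames=[3,-,-]
Step 6: ref 3 -> HIT, frames=[3,-,-]
Step 7: ref 4 -> FAULT, frames=[3,4,-]
Step 8: ref 1 -> FAULT, frames=[3,4,1]
Step 9: ref 5 -> FAULT, evict 3, frames=[5,4,1]
At step 9: evicted page 3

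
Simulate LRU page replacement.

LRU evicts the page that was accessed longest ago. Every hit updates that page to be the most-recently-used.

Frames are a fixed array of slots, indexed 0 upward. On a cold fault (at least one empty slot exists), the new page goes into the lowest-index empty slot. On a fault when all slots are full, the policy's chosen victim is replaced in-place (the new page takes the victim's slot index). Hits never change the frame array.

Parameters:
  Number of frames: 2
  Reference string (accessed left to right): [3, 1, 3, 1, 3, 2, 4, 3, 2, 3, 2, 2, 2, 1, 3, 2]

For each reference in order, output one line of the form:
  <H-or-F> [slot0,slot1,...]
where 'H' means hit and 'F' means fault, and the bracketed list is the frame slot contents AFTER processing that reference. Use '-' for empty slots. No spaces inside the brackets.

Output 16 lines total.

F [3,-]
F [3,1]
H [3,1]
H [3,1]
H [3,1]
F [3,2]
F [4,2]
F [4,3]
F [2,3]
H [2,3]
H [2,3]
H [2,3]
H [2,3]
F [2,1]
F [3,1]
F [3,2]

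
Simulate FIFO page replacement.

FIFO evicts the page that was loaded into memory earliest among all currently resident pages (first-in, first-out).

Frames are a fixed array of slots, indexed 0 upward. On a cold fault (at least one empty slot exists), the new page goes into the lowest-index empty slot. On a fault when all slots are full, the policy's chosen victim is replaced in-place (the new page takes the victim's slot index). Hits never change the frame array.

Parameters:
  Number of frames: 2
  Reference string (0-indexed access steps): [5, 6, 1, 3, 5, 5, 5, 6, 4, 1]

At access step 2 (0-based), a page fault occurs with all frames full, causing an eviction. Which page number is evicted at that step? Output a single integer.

Answer: 5

Derivation:
Step 0: ref 5 -> FAULT, frames=[5,-]
Step 1: ref 6 -> FAULT, frames=[5,6]
Step 2: ref 1 -> FAULT, evict 5, frames=[1,6]
At step 2: evicted page 5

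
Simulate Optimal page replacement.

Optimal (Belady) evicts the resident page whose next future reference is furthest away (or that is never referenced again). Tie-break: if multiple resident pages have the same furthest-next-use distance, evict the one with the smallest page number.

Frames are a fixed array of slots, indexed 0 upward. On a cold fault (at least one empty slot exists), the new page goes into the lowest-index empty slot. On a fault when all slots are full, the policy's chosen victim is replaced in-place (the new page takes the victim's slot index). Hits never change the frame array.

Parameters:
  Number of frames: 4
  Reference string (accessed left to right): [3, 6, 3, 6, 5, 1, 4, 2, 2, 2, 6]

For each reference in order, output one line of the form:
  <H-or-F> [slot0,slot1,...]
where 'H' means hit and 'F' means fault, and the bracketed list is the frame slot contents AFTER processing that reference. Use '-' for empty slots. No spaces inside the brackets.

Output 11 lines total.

F [3,-,-,-]
F [3,6,-,-]
H [3,6,-,-]
H [3,6,-,-]
F [3,6,5,-]
F [3,6,5,1]
F [3,6,5,4]
F [2,6,5,4]
H [2,6,5,4]
H [2,6,5,4]
H [2,6,5,4]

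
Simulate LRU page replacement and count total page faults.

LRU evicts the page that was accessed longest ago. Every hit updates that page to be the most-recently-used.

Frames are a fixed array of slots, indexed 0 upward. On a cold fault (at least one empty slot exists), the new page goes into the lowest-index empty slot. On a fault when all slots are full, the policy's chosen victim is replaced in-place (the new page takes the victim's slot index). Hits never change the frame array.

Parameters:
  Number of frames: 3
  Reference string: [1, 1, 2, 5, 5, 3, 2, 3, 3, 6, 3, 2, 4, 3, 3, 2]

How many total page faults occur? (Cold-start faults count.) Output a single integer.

Answer: 6

Derivation:
Step 0: ref 1 → FAULT, frames=[1,-,-]
Step 1: ref 1 → HIT, frames=[1,-,-]
Step 2: ref 2 → FAULT, frames=[1,2,-]
Step 3: ref 5 → FAULT, frames=[1,2,5]
Step 4: ref 5 → HIT, frames=[1,2,5]
Step 5: ref 3 → FAULT (evict 1), frames=[3,2,5]
Step 6: ref 2 → HIT, frames=[3,2,5]
Step 7: ref 3 → HIT, frames=[3,2,5]
Step 8: ref 3 → HIT, frames=[3,2,5]
Step 9: ref 6 → FAULT (evict 5), frames=[3,2,6]
Step 10: ref 3 → HIT, frames=[3,2,6]
Step 11: ref 2 → HIT, frames=[3,2,6]
Step 12: ref 4 → FAULT (evict 6), frames=[3,2,4]
Step 13: ref 3 → HIT, frames=[3,2,4]
Step 14: ref 3 → HIT, frames=[3,2,4]
Step 15: ref 2 → HIT, frames=[3,2,4]
Total faults: 6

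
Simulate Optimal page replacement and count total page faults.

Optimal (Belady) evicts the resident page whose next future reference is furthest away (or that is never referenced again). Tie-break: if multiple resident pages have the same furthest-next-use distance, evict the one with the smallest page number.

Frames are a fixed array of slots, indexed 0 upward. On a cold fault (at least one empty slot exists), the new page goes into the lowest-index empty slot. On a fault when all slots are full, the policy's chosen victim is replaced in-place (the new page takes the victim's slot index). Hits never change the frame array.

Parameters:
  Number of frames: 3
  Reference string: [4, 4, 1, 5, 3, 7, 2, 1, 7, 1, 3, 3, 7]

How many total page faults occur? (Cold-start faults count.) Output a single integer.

Step 0: ref 4 → FAULT, frames=[4,-,-]
Step 1: ref 4 → HIT, frames=[4,-,-]
Step 2: ref 1 → FAULT, frames=[4,1,-]
Step 3: ref 5 → FAULT, frames=[4,1,5]
Step 4: ref 3 → FAULT (evict 4), frames=[3,1,5]
Step 5: ref 7 → FAULT (evict 5), frames=[3,1,7]
Step 6: ref 2 → FAULT (evict 3), frames=[2,1,7]
Step 7: ref 1 → HIT, frames=[2,1,7]
Step 8: ref 7 → HIT, frames=[2,1,7]
Step 9: ref 1 → HIT, frames=[2,1,7]
Step 10: ref 3 → FAULT (evict 1), frames=[2,3,7]
Step 11: ref 3 → HIT, frames=[2,3,7]
Step 12: ref 7 → HIT, frames=[2,3,7]
Total faults: 7

Answer: 7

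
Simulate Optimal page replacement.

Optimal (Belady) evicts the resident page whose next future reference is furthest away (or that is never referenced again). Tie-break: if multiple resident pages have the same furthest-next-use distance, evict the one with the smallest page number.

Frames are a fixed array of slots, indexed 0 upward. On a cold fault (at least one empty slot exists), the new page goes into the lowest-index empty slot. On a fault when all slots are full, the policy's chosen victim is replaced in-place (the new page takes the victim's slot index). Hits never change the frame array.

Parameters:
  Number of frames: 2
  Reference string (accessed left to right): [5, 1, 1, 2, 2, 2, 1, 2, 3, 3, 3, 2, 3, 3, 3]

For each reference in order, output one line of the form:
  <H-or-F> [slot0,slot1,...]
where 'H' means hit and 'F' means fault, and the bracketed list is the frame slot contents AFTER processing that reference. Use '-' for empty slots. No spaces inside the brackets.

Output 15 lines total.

F [5,-]
F [5,1]
H [5,1]
F [2,1]
H [2,1]
H [2,1]
H [2,1]
H [2,1]
F [2,3]
H [2,3]
H [2,3]
H [2,3]
H [2,3]
H [2,3]
H [2,3]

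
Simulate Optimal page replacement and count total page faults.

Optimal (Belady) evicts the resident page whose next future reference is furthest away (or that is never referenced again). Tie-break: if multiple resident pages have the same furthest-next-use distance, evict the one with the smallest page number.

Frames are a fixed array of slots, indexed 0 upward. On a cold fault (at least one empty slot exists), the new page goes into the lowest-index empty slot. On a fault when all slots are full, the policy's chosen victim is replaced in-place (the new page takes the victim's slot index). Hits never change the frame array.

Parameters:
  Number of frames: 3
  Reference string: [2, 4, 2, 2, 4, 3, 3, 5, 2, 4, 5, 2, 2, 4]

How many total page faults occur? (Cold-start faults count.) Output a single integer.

Answer: 4

Derivation:
Step 0: ref 2 → FAULT, frames=[2,-,-]
Step 1: ref 4 → FAULT, frames=[2,4,-]
Step 2: ref 2 → HIT, frames=[2,4,-]
Step 3: ref 2 → HIT, frames=[2,4,-]
Step 4: ref 4 → HIT, frames=[2,4,-]
Step 5: ref 3 → FAULT, frames=[2,4,3]
Step 6: ref 3 → HIT, frames=[2,4,3]
Step 7: ref 5 → FAULT (evict 3), frames=[2,4,5]
Step 8: ref 2 → HIT, frames=[2,4,5]
Step 9: ref 4 → HIT, frames=[2,4,5]
Step 10: ref 5 → HIT, frames=[2,4,5]
Step 11: ref 2 → HIT, frames=[2,4,5]
Step 12: ref 2 → HIT, frames=[2,4,5]
Step 13: ref 4 → HIT, frames=[2,4,5]
Total faults: 4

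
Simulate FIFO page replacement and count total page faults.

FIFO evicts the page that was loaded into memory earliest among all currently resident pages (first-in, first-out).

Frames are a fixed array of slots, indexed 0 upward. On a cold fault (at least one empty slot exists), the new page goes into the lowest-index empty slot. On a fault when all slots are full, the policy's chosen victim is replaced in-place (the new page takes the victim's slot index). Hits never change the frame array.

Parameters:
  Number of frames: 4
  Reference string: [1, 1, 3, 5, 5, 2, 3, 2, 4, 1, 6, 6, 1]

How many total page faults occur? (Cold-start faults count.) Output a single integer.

Answer: 7

Derivation:
Step 0: ref 1 → FAULT, frames=[1,-,-,-]
Step 1: ref 1 → HIT, frames=[1,-,-,-]
Step 2: ref 3 → FAULT, frames=[1,3,-,-]
Step 3: ref 5 → FAULT, frames=[1,3,5,-]
Step 4: ref 5 → HIT, frames=[1,3,5,-]
Step 5: ref 2 → FAULT, frames=[1,3,5,2]
Step 6: ref 3 → HIT, frames=[1,3,5,2]
Step 7: ref 2 → HIT, frames=[1,3,5,2]
Step 8: ref 4 → FAULT (evict 1), frames=[4,3,5,2]
Step 9: ref 1 → FAULT (evict 3), frames=[4,1,5,2]
Step 10: ref 6 → FAULT (evict 5), frames=[4,1,6,2]
Step 11: ref 6 → HIT, frames=[4,1,6,2]
Step 12: ref 1 → HIT, frames=[4,1,6,2]
Total faults: 7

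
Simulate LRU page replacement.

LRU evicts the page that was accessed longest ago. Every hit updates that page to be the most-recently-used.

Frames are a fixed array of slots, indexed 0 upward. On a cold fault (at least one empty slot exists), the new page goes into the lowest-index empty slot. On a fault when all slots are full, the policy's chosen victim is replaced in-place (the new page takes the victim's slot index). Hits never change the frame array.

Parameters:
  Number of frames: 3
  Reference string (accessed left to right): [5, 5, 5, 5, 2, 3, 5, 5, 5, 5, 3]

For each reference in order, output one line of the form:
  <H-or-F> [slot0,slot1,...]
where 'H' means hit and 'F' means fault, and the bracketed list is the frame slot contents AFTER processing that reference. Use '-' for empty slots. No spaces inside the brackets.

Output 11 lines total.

F [5,-,-]
H [5,-,-]
H [5,-,-]
H [5,-,-]
F [5,2,-]
F [5,2,3]
H [5,2,3]
H [5,2,3]
H [5,2,3]
H [5,2,3]
H [5,2,3]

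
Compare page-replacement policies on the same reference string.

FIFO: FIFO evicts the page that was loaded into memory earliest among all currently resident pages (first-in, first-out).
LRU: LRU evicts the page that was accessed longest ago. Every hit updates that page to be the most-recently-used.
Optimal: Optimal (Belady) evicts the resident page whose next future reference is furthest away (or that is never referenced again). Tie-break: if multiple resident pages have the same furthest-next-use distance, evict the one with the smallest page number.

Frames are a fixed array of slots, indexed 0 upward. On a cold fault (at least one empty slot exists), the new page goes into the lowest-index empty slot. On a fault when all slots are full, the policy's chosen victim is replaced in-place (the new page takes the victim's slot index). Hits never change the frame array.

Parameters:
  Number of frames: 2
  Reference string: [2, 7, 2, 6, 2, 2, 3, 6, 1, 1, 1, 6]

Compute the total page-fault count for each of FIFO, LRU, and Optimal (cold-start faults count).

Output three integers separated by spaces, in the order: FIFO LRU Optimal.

--- FIFO ---
  step 0: ref 2 -> FAULT, frames=[2,-] (faults so far: 1)
  step 1: ref 7 -> FAULT, frames=[2,7] (faults so far: 2)
  step 2: ref 2 -> HIT, frames=[2,7] (faults so far: 2)
  step 3: ref 6 -> FAULT, evict 2, frames=[6,7] (faults so far: 3)
  step 4: ref 2 -> FAULT, evict 7, frames=[6,2] (faults so far: 4)
  step 5: ref 2 -> HIT, frames=[6,2] (faults so far: 4)
  step 6: ref 3 -> FAULT, evict 6, frames=[3,2] (faults so far: 5)
  step 7: ref 6 -> FAULT, evict 2, frames=[3,6] (faults so far: 6)
  step 8: ref 1 -> FAULT, evict 3, frames=[1,6] (faults so far: 7)
  step 9: ref 1 -> HIT, frames=[1,6] (faults so far: 7)
  step 10: ref 1 -> HIT, frames=[1,6] (faults so far: 7)
  step 11: ref 6 -> HIT, frames=[1,6] (faults so far: 7)
  FIFO total faults: 7
--- LRU ---
  step 0: ref 2 -> FAULT, frames=[2,-] (faults so far: 1)
  step 1: ref 7 -> FAULT, frames=[2,7] (faults so far: 2)
  step 2: ref 2 -> HIT, frames=[2,7] (faults so far: 2)
  step 3: ref 6 -> FAULT, evict 7, frames=[2,6] (faults so far: 3)
  step 4: ref 2 -> HIT, frames=[2,6] (faults so far: 3)
  step 5: ref 2 -> HIT, frames=[2,6] (faults so far: 3)
  step 6: ref 3 -> FAULT, evict 6, frames=[2,3] (faults so far: 4)
  step 7: ref 6 -> FAULT, evict 2, frames=[6,3] (faults so far: 5)
  step 8: ref 1 -> FAULT, evict 3, frames=[6,1] (faults so far: 6)
  step 9: ref 1 -> HIT, frames=[6,1] (faults so far: 6)
  step 10: ref 1 -> HIT, frames=[6,1] (faults so far: 6)
  step 11: ref 6 -> HIT, frames=[6,1] (faults so far: 6)
  LRU total faults: 6
--- Optimal ---
  step 0: ref 2 -> FAULT, frames=[2,-] (faults so far: 1)
  step 1: ref 7 -> FAULT, frames=[2,7] (faults so far: 2)
  step 2: ref 2 -> HIT, frames=[2,7] (faults so far: 2)
  step 3: ref 6 -> FAULT, evict 7, frames=[2,6] (faults so far: 3)
  step 4: ref 2 -> HIT, frames=[2,6] (faults so far: 3)
  step 5: ref 2 -> HIT, frames=[2,6] (faults so far: 3)
  step 6: ref 3 -> FAULT, evict 2, frames=[3,6] (faults so far: 4)
  step 7: ref 6 -> HIT, frames=[3,6] (faults so far: 4)
  step 8: ref 1 -> FAULT, evict 3, frames=[1,6] (faults so far: 5)
  step 9: ref 1 -> HIT, frames=[1,6] (faults so far: 5)
  step 10: ref 1 -> HIT, frames=[1,6] (faults so far: 5)
  step 11: ref 6 -> HIT, frames=[1,6] (faults so far: 5)
  Optimal total faults: 5

Answer: 7 6 5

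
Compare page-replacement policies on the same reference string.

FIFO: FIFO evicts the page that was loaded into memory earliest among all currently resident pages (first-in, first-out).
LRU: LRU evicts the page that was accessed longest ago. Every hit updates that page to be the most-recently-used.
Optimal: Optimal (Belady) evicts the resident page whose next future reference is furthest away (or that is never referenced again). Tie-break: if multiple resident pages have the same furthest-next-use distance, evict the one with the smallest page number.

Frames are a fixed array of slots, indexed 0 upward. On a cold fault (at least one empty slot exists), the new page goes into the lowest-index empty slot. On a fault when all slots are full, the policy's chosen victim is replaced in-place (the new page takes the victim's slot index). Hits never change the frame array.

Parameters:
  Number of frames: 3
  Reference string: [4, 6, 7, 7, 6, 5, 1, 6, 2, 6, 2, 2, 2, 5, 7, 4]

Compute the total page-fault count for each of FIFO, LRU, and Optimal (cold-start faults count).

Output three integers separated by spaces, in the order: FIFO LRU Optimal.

--- FIFO ---
  step 0: ref 4 -> FAULT, frames=[4,-,-] (faults so far: 1)
  step 1: ref 6 -> FAULT, frames=[4,6,-] (faults so far: 2)
  step 2: ref 7 -> FAULT, frames=[4,6,7] (faults so far: 3)
  step 3: ref 7 -> HIT, frames=[4,6,7] (faults so far: 3)
  step 4: ref 6 -> HIT, frames=[4,6,7] (faults so far: 3)
  step 5: ref 5 -> FAULT, evict 4, frames=[5,6,7] (faults so far: 4)
  step 6: ref 1 -> FAULT, evict 6, frames=[5,1,7] (faults so far: 5)
  step 7: ref 6 -> FAULT, evict 7, frames=[5,1,6] (faults so far: 6)
  step 8: ref 2 -> FAULT, evict 5, frames=[2,1,6] (faults so far: 7)
  step 9: ref 6 -> HIT, frames=[2,1,6] (faults so far: 7)
  step 10: ref 2 -> HIT, frames=[2,1,6] (faults so far: 7)
  step 11: ref 2 -> HIT, frames=[2,1,6] (faults so far: 7)
  step 12: ref 2 -> HIT, frames=[2,1,6] (faults so far: 7)
  step 13: ref 5 -> FAULT, evict 1, frames=[2,5,6] (faults so far: 8)
  step 14: ref 7 -> FAULT, evict 6, frames=[2,5,7] (faults so far: 9)
  step 15: ref 4 -> FAULT, evict 2, frames=[4,5,7] (faults so far: 10)
  FIFO total faults: 10
--- LRU ---
  step 0: ref 4 -> FAULT, frames=[4,-,-] (faults so far: 1)
  step 1: ref 6 -> FAULT, frames=[4,6,-] (faults so far: 2)
  step 2: ref 7 -> FAULT, frames=[4,6,7] (faults so far: 3)
  step 3: ref 7 -> HIT, frames=[4,6,7] (faults so far: 3)
  step 4: ref 6 -> HIT, frames=[4,6,7] (faults so far: 3)
  step 5: ref 5 -> FAULT, evict 4, frames=[5,6,7] (faults so far: 4)
  step 6: ref 1 -> FAULT, evict 7, frames=[5,6,1] (faults so far: 5)
  step 7: ref 6 -> HIT, frames=[5,6,1] (faults so far: 5)
  step 8: ref 2 -> FAULT, evict 5, frames=[2,6,1] (faults so far: 6)
  step 9: ref 6 -> HIT, frames=[2,6,1] (faults so far: 6)
  step 10: ref 2 -> HIT, frames=[2,6,1] (faults so far: 6)
  step 11: ref 2 -> HIT, frames=[2,6,1] (faults so far: 6)
  step 12: ref 2 -> HIT, frames=[2,6,1] (faults so far: 6)
  step 13: ref 5 -> FAULT, evict 1, frames=[2,6,5] (faults so far: 7)
  step 14: ref 7 -> FAULT, evict 6, frames=[2,7,5] (faults so far: 8)
  step 15: ref 4 -> FAULT, evict 2, frames=[4,7,5] (faults so far: 9)
  LRU total faults: 9
--- Optimal ---
  step 0: ref 4 -> FAULT, frames=[4,-,-] (faults so far: 1)
  step 1: ref 6 -> FAULT, frames=[4,6,-] (faults so far: 2)
  step 2: ref 7 -> FAULT, frames=[4,6,7] (faults so far: 3)
  step 3: ref 7 -> HIT, frames=[4,6,7] (faults so far: 3)
  step 4: ref 6 -> HIT, frames=[4,6,7] (faults so far: 3)
  step 5: ref 5 -> FAULT, evict 4, frames=[5,6,7] (faults so far: 4)
  step 6: ref 1 -> FAULT, evict 7, frames=[5,6,1] (faults so far: 5)
  step 7: ref 6 -> HIT, frames=[5,6,1] (faults so far: 5)
  step 8: ref 2 -> FAULT, evict 1, frames=[5,6,2] (faults so far: 6)
  step 9: ref 6 -> HIT, frames=[5,6,2] (faults so far: 6)
  step 10: ref 2 -> HIT, frames=[5,6,2] (faults so far: 6)
  step 11: ref 2 -> HIT, frames=[5,6,2] (faults so far: 6)
  step 12: ref 2 -> HIT, frames=[5,6,2] (faults so far: 6)
  step 13: ref 5 -> HIT, frames=[5,6,2] (faults so far: 6)
  step 14: ref 7 -> FAULT, evict 2, frames=[5,6,7] (faults so far: 7)
  step 15: ref 4 -> FAULT, evict 5, frames=[4,6,7] (faults so far: 8)
  Optimal total faults: 8

Answer: 10 9 8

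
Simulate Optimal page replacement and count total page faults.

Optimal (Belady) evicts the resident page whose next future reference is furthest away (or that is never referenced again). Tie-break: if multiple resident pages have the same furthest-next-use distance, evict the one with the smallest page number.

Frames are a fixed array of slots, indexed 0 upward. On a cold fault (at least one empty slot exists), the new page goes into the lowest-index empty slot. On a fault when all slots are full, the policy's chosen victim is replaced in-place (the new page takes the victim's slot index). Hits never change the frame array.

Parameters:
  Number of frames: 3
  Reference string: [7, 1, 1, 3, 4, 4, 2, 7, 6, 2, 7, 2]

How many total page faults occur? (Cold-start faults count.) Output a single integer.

Step 0: ref 7 → FAULT, frames=[7,-,-]
Step 1: ref 1 → FAULT, frames=[7,1,-]
Step 2: ref 1 → HIT, frames=[7,1,-]
Step 3: ref 3 → FAULT, frames=[7,1,3]
Step 4: ref 4 → FAULT (evict 1), frames=[7,4,3]
Step 5: ref 4 → HIT, frames=[7,4,3]
Step 6: ref 2 → FAULT (evict 3), frames=[7,4,2]
Step 7: ref 7 → HIT, frames=[7,4,2]
Step 8: ref 6 → FAULT (evict 4), frames=[7,6,2]
Step 9: ref 2 → HIT, frames=[7,6,2]
Step 10: ref 7 → HIT, frames=[7,6,2]
Step 11: ref 2 → HIT, frames=[7,6,2]
Total faults: 6

Answer: 6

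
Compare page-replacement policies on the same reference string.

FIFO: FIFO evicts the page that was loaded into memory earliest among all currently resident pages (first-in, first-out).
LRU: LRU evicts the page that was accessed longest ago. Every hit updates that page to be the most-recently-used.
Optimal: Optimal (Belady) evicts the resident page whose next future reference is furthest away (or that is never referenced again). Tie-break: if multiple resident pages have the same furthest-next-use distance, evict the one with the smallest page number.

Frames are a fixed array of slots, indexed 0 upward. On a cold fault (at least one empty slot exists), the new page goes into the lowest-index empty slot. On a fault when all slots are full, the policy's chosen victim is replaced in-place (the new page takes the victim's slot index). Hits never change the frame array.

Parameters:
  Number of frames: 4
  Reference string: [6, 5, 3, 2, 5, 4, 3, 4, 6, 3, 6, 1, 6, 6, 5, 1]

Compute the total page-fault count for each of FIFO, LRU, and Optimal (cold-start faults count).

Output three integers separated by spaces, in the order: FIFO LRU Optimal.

Answer: 8 8 6

Derivation:
--- FIFO ---
  step 0: ref 6 -> FAULT, frames=[6,-,-,-] (faults so far: 1)
  step 1: ref 5 -> FAULT, frames=[6,5,-,-] (faults so far: 2)
  step 2: ref 3 -> FAULT, frames=[6,5,3,-] (faults so far: 3)
  step 3: ref 2 -> FAULT, frames=[6,5,3,2] (faults so far: 4)
  step 4: ref 5 -> HIT, frames=[6,5,3,2] (faults so far: 4)
  step 5: ref 4 -> FAULT, evict 6, frames=[4,5,3,2] (faults so far: 5)
  step 6: ref 3 -> HIT, frames=[4,5,3,2] (faults so far: 5)
  step 7: ref 4 -> HIT, frames=[4,5,3,2] (faults so far: 5)
  step 8: ref 6 -> FAULT, evict 5, frames=[4,6,3,2] (faults so far: 6)
  step 9: ref 3 -> HIT, frames=[4,6,3,2] (faults so far: 6)
  step 10: ref 6 -> HIT, frames=[4,6,3,2] (faults so far: 6)
  step 11: ref 1 -> FAULT, evict 3, frames=[4,6,1,2] (faults so far: 7)
  step 12: ref 6 -> HIT, frames=[4,6,1,2] (faults so far: 7)
  step 13: ref 6 -> HIT, frames=[4,6,1,2] (faults so far: 7)
  step 14: ref 5 -> FAULT, evict 2, frames=[4,6,1,5] (faults so far: 8)
  step 15: ref 1 -> HIT, frames=[4,6,1,5] (faults so far: 8)
  FIFO total faults: 8
--- LRU ---
  step 0: ref 6 -> FAULT, frames=[6,-,-,-] (faults so far: 1)
  step 1: ref 5 -> FAULT, frames=[6,5,-,-] (faults so far: 2)
  step 2: ref 3 -> FAULT, frames=[6,5,3,-] (faults so far: 3)
  step 3: ref 2 -> FAULT, frames=[6,5,3,2] (faults so far: 4)
  step 4: ref 5 -> HIT, frames=[6,5,3,2] (faults so far: 4)
  step 5: ref 4 -> FAULT, evict 6, frames=[4,5,3,2] (faults so far: 5)
  step 6: ref 3 -> HIT, frames=[4,5,3,2] (faults so far: 5)
  step 7: ref 4 -> HIT, frames=[4,5,3,2] (faults so far: 5)
  step 8: ref 6 -> FAULT, evict 2, frames=[4,5,3,6] (faults so far: 6)
  step 9: ref 3 -> HIT, frames=[4,5,3,6] (faults so far: 6)
  step 10: ref 6 -> HIT, frames=[4,5,3,6] (faults so far: 6)
  step 11: ref 1 -> FAULT, evict 5, frames=[4,1,3,6] (faults so far: 7)
  step 12: ref 6 -> HIT, frames=[4,1,3,6] (faults so far: 7)
  step 13: ref 6 -> HIT, frames=[4,1,3,6] (faults so far: 7)
  step 14: ref 5 -> FAULT, evict 4, frames=[5,1,3,6] (faults so far: 8)
  step 15: ref 1 -> HIT, frames=[5,1,3,6] (faults so far: 8)
  LRU total faults: 8
--- Optimal ---
  step 0: ref 6 -> FAULT, frames=[6,-,-,-] (faults so far: 1)
  step 1: ref 5 -> FAULT, frames=[6,5,-,-] (faults so far: 2)
  step 2: ref 3 -> FAULT, frames=[6,5,3,-] (faults so far: 3)
  step 3: ref 2 -> FAULT, frames=[6,5,3,2] (faults so far: 4)
  step 4: ref 5 -> HIT, frames=[6,5,3,2] (faults so far: 4)
  step 5: ref 4 -> FAULT, evict 2, frames=[6,5,3,4] (faults so far: 5)
  step 6: ref 3 -> HIT, frames=[6,5,3,4] (faults so far: 5)
  step 7: ref 4 -> HIT, frames=[6,5,3,4] (faults so far: 5)
  step 8: ref 6 -> HIT, frames=[6,5,3,4] (faults so far: 5)
  step 9: ref 3 -> HIT, frames=[6,5,3,4] (faults so far: 5)
  step 10: ref 6 -> HIT, frames=[6,5,3,4] (faults so far: 5)
  step 11: ref 1 -> FAULT, evict 3, frames=[6,5,1,4] (faults so far: 6)
  step 12: ref 6 -> HIT, frames=[6,5,1,4] (faults so far: 6)
  step 13: ref 6 -> HIT, frames=[6,5,1,4] (faults so far: 6)
  step 14: ref 5 -> HIT, frames=[6,5,1,4] (faults so far: 6)
  step 15: ref 1 -> HIT, frames=[6,5,1,4] (faults so far: 6)
  Optimal total faults: 6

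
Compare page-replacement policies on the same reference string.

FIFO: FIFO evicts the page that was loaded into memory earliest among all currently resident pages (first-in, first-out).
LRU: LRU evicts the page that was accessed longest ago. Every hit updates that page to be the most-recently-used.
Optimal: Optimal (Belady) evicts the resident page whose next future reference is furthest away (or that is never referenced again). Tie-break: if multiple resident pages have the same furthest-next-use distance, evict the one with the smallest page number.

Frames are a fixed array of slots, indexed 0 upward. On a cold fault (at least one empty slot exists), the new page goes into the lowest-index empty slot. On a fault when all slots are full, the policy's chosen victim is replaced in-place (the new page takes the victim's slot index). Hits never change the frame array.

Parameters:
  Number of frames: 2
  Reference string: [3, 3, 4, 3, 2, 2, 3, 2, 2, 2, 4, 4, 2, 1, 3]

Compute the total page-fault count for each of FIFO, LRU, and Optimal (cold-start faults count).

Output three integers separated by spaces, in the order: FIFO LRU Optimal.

Answer: 8 6 6

Derivation:
--- FIFO ---
  step 0: ref 3 -> FAULT, frames=[3,-] (faults so far: 1)
  step 1: ref 3 -> HIT, frames=[3,-] (faults so far: 1)
  step 2: ref 4 -> FAULT, frames=[3,4] (faults so far: 2)
  step 3: ref 3 -> HIT, frames=[3,4] (faults so far: 2)
  step 4: ref 2 -> FAULT, evict 3, frames=[2,4] (faults so far: 3)
  step 5: ref 2 -> HIT, frames=[2,4] (faults so far: 3)
  step 6: ref 3 -> FAULT, evict 4, frames=[2,3] (faults so far: 4)
  step 7: ref 2 -> HIT, frames=[2,3] (faults so far: 4)
  step 8: ref 2 -> HIT, frames=[2,3] (faults so far: 4)
  step 9: ref 2 -> HIT, frames=[2,3] (faults so far: 4)
  step 10: ref 4 -> FAULT, evict 2, frames=[4,3] (faults so far: 5)
  step 11: ref 4 -> HIT, frames=[4,3] (faults so far: 5)
  step 12: ref 2 -> FAULT, evict 3, frames=[4,2] (faults so far: 6)
  step 13: ref 1 -> FAULT, evict 4, frames=[1,2] (faults so far: 7)
  step 14: ref 3 -> FAULT, evict 2, frames=[1,3] (faults so far: 8)
  FIFO total faults: 8
--- LRU ---
  step 0: ref 3 -> FAULT, frames=[3,-] (faults so far: 1)
  step 1: ref 3 -> HIT, frames=[3,-] (faults so far: 1)
  step 2: ref 4 -> FAULT, frames=[3,4] (faults so far: 2)
  step 3: ref 3 -> HIT, frames=[3,4] (faults so far: 2)
  step 4: ref 2 -> FAULT, evict 4, frames=[3,2] (faults so far: 3)
  step 5: ref 2 -> HIT, frames=[3,2] (faults so far: 3)
  step 6: ref 3 -> HIT, frames=[3,2] (faults so far: 3)
  step 7: ref 2 -> HIT, frames=[3,2] (faults so far: 3)
  step 8: ref 2 -> HIT, frames=[3,2] (faults so far: 3)
  step 9: ref 2 -> HIT, frames=[3,2] (faults so far: 3)
  step 10: ref 4 -> FAULT, evict 3, frames=[4,2] (faults so far: 4)
  step 11: ref 4 -> HIT, frames=[4,2] (faults so far: 4)
  step 12: ref 2 -> HIT, frames=[4,2] (faults so far: 4)
  step 13: ref 1 -> FAULT, evict 4, frames=[1,2] (faults so far: 5)
  step 14: ref 3 -> FAULT, evict 2, frames=[1,3] (faults so far: 6)
  LRU total faults: 6
--- Optimal ---
  step 0: ref 3 -> FAULT, frames=[3,-] (faults so far: 1)
  step 1: ref 3 -> HIT, frames=[3,-] (faults so far: 1)
  step 2: ref 4 -> FAULT, frames=[3,4] (faults so far: 2)
  step 3: ref 3 -> HIT, frames=[3,4] (faults so far: 2)
  step 4: ref 2 -> FAULT, evict 4, frames=[3,2] (faults so far: 3)
  step 5: ref 2 -> HIT, frames=[3,2] (faults so far: 3)
  step 6: ref 3 -> HIT, frames=[3,2] (faults so far: 3)
  step 7: ref 2 -> HIT, frames=[3,2] (faults so far: 3)
  step 8: ref 2 -> HIT, frames=[3,2] (faults so far: 3)
  step 9: ref 2 -> HIT, frames=[3,2] (faults so far: 3)
  step 10: ref 4 -> FAULT, evict 3, frames=[4,2] (faults so far: 4)
  step 11: ref 4 -> HIT, frames=[4,2] (faults so far: 4)
  step 12: ref 2 -> HIT, frames=[4,2] (faults so far: 4)
  step 13: ref 1 -> FAULT, evict 2, frames=[4,1] (faults so far: 5)
  step 14: ref 3 -> FAULT, evict 1, frames=[4,3] (faults so far: 6)
  Optimal total faults: 6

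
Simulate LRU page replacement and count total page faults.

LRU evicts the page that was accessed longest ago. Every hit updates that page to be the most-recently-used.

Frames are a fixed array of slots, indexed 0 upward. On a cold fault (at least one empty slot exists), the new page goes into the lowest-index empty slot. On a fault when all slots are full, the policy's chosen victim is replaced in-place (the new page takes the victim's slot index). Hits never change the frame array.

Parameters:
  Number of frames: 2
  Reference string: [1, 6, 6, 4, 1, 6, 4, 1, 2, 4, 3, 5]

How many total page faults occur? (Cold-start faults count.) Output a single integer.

Answer: 11

Derivation:
Step 0: ref 1 → FAULT, frames=[1,-]
Step 1: ref 6 → FAULT, frames=[1,6]
Step 2: ref 6 → HIT, frames=[1,6]
Step 3: ref 4 → FAULT (evict 1), frames=[4,6]
Step 4: ref 1 → FAULT (evict 6), frames=[4,1]
Step 5: ref 6 → FAULT (evict 4), frames=[6,1]
Step 6: ref 4 → FAULT (evict 1), frames=[6,4]
Step 7: ref 1 → FAULT (evict 6), frames=[1,4]
Step 8: ref 2 → FAULT (evict 4), frames=[1,2]
Step 9: ref 4 → FAULT (evict 1), frames=[4,2]
Step 10: ref 3 → FAULT (evict 2), frames=[4,3]
Step 11: ref 5 → FAULT (evict 4), frames=[5,3]
Total faults: 11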